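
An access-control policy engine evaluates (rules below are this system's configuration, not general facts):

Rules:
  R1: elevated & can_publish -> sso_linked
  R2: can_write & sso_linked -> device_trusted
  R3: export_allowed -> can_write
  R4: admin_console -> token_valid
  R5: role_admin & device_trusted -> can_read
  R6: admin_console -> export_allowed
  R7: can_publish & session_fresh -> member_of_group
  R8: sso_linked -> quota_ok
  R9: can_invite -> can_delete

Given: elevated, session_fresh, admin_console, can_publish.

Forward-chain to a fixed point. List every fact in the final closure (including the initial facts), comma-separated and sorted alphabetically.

admin_console, can_publish, can_write, device_trusted, elevated, export_allowed, member_of_group, quota_ok, session_fresh, sso_linked, token_valid

Round 1: R1 [elevated & can_publish -> sso_linked]; R4 [admin_console -> token_valid]; R6 [admin_console -> export_allowed]; R7 [can_publish & session_fresh -> member_of_group]. New: sso_linked, token_valid, export_allowed, member_of_group.
Round 2: R3 [export_allowed -> can_write]; R8 [sso_linked -> quota_ok]. New: can_write, quota_ok.
Round 3: R2 [can_write & sso_linked -> device_trusted]. New: device_trusted.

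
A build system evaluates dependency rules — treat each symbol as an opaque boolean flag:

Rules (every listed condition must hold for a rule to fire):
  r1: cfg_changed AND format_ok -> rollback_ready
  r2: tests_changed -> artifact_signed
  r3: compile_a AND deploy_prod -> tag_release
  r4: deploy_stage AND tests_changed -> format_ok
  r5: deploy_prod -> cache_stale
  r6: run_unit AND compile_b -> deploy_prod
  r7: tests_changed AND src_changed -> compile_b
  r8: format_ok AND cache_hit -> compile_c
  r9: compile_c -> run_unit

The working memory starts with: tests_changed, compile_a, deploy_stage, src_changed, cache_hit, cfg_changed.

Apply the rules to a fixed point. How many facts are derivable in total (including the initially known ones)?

15

Round 1: r2 [tests_changed -> artifact_signed]; r4 [deploy_stage AND tests_changed -> format_ok]; r7 [tests_changed AND src_changed -> compile_b]. Adds artifact_signed, format_ok, compile_b.
Round 2: r1 [cfg_changed AND format_ok -> rollback_ready]; r8 [format_ok AND cache_hit -> compile_c]. Adds rollback_ready, compile_c.
Round 3: r9 [compile_c -> run_unit]. Adds run_unit.
Round 4: r6 [run_unit AND compile_b -> deploy_prod]. Adds deploy_prod.
Round 5: r3 [compile_a AND deploy_prod -> tag_release]; r5 [deploy_prod -> cache_stale]. Adds tag_release, cache_stale.
Closure: {artifact_signed, cache_hit, cache_stale, cfg_changed, compile_a, compile_b, compile_c, deploy_prod, deploy_stage, format_ok, rollback_ready, run_unit, src_changed, tag_release, tests_changed} — 15 facts.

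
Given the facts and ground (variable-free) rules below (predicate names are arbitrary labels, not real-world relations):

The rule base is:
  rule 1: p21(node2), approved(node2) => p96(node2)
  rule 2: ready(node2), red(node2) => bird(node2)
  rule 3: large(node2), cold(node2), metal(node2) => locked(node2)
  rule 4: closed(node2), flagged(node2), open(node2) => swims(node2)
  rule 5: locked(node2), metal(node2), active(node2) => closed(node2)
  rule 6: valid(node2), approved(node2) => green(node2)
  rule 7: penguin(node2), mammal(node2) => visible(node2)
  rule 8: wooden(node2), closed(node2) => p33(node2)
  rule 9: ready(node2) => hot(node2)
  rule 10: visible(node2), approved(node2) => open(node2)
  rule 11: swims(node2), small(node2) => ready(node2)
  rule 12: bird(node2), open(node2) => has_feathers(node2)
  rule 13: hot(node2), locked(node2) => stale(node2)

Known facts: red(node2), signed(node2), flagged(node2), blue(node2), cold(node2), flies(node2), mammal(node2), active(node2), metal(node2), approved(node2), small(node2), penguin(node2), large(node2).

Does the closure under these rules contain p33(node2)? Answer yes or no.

Round 1 — rule 3, rule 7, derive locked(node2), visible(node2).
Round 2 — rule 5, rule 10, derive closed(node2), open(node2).
Round 3 — rule 4, derive swims(node2).
Round 4 — rule 11, derive ready(node2).
Round 5 — rule 2, rule 9, derive bird(node2), hot(node2).
Round 6 — rule 12, rule 13, derive has_feathers(node2), stale(node2).
Fixed point reached. p33(node2) is concluded only by rule 8; rule 8 needs wooden(node2) (never derived).

no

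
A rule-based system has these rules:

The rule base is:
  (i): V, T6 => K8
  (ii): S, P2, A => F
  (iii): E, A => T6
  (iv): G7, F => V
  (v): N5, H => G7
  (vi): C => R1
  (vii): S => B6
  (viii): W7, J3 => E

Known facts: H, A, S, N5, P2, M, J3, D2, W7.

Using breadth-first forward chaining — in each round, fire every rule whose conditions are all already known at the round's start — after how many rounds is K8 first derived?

[1] (ii) [S, P2, A => F]; (v) [N5, H => G7]; (vii) [S => B6]; (viii) [W7, J3 => E]. ⇒ new: F, G7, B6, E.
[2] (iii) [E, A => T6]; (iv) [G7, F => V]. ⇒ new: T6, V.
[3] (i) [V, T6 => K8]. ⇒ new: K8.
K8 first appears in round 3.

3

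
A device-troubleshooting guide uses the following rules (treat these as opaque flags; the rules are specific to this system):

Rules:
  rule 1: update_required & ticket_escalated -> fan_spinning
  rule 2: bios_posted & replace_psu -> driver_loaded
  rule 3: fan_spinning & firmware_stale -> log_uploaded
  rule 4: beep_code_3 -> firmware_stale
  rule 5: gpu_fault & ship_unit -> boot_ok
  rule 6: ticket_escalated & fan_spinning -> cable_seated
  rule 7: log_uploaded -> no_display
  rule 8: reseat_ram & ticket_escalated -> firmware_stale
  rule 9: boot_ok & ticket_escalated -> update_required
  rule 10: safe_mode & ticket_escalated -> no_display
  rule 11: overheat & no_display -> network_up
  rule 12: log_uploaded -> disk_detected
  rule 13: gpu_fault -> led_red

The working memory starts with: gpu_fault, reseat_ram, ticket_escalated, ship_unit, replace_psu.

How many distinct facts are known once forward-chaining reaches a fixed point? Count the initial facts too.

[1] rule 5 [gpu_fault & ship_unit -> boot_ok]; rule 8 [reseat_ram & ticket_escalated -> firmware_stale]; rule 13 [gpu_fault -> led_red]. ⇒ new: boot_ok, firmware_stale, led_red.
[2] rule 9 [boot_ok & ticket_escalated -> update_required]. ⇒ new: update_required.
[3] rule 1 [update_required & ticket_escalated -> fan_spinning]. ⇒ new: fan_spinning.
[4] rule 3 [fan_spinning & firmware_stale -> log_uploaded]; rule 6 [ticket_escalated & fan_spinning -> cable_seated]. ⇒ new: log_uploaded, cable_seated.
[5] rule 7 [log_uploaded -> no_display]; rule 12 [log_uploaded -> disk_detected]. ⇒ new: no_display, disk_detected.
Closure: {boot_ok, cable_seated, disk_detected, fan_spinning, firmware_stale, gpu_fault, led_red, log_uploaded, no_display, replace_psu, reseat_ram, ship_unit, ticket_escalated, update_required} — 14 facts.

14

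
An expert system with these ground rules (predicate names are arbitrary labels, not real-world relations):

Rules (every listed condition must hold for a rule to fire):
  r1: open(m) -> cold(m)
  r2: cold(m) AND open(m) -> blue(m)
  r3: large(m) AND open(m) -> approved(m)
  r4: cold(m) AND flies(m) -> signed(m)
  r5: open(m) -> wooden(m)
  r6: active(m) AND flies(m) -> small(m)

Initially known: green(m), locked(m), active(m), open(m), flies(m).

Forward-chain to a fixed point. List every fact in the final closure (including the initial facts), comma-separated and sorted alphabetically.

[1] r1 [open(m) -> cold(m)]; r5 [open(m) -> wooden(m)]; r6 [active(m) AND flies(m) -> small(m)]. ⇒ new: cold(m), wooden(m), small(m).
[2] r2 [cold(m) AND open(m) -> blue(m)]; r4 [cold(m) AND flies(m) -> signed(m)]. ⇒ new: blue(m), signed(m).

active(m), blue(m), cold(m), flies(m), green(m), locked(m), open(m), signed(m), small(m), wooden(m)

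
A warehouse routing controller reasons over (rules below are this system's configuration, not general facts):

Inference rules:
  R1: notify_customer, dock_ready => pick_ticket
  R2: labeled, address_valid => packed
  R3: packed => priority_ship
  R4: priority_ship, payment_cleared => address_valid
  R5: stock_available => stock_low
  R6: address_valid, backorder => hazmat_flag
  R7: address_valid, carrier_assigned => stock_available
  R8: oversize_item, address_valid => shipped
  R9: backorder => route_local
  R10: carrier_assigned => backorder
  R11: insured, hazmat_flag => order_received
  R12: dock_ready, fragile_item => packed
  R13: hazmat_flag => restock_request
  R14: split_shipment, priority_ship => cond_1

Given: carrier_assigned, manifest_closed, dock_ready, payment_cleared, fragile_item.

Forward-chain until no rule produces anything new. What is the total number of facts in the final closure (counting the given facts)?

14

Round 1 — R10, R12, derive backorder, packed.
Round 2 — R3, R9, derive priority_ship, route_local.
Round 3 — R4, derive address_valid.
Round 4 — R6, R7, derive hazmat_flag, stock_available.
Round 5 — R5, R13, derive stock_low, restock_request.
Closure: {address_valid, backorder, carrier_assigned, dock_ready, fragile_item, hazmat_flag, manifest_closed, packed, payment_cleared, priority_ship, restock_request, route_local, stock_available, stock_low} — 14 facts.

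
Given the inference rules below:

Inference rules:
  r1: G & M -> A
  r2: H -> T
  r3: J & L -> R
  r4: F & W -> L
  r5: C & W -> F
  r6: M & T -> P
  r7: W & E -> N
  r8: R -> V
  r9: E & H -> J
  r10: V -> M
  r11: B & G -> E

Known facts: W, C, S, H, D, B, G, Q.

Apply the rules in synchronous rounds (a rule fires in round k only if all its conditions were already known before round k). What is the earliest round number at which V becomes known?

4

Round 1 — r2, r5, r11, derive T, F, E.
Round 2 — r4, r7, r9, derive L, N, J.
Round 3 — r3, derive R.
Round 4 — r8, derive V.
V first appears in round 4.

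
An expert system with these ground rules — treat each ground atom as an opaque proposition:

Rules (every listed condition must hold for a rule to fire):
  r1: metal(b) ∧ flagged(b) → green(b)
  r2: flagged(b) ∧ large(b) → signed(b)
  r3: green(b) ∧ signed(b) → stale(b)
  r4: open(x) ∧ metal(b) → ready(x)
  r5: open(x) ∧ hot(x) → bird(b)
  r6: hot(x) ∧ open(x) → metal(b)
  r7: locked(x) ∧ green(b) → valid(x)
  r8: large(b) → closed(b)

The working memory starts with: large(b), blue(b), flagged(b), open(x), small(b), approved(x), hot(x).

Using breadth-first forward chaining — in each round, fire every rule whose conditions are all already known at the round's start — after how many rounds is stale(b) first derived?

3

Round 1 fires r2, r5, r6, r8, giving signed(b), bird(b), metal(b), closed(b).
Round 2 fires r1, r4, giving green(b), ready(x).
Round 3 fires r3, giving stale(b).
stale(b) first appears in round 3.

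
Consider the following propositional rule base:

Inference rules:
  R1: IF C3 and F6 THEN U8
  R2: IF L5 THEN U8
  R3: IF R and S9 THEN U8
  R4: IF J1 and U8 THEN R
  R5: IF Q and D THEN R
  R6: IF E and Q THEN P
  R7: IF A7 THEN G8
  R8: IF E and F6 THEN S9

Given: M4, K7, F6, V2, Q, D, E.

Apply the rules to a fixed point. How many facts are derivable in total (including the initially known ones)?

11

Round 1 — R5, R6, R8, derive R, P, S9.
Round 2 — R3, derive U8.
Closure: {D, E, F6, K7, M4, P, Q, R, S9, U8, V2} — 11 facts.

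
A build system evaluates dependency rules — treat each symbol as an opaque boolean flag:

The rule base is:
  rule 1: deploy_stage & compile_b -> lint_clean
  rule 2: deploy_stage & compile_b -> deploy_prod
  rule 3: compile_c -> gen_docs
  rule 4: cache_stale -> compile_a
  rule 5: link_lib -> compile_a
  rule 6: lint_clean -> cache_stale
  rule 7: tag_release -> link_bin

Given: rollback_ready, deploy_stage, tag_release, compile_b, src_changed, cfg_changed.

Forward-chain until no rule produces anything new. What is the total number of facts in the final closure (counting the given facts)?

11

Round 1: rule 1 [deploy_stage & compile_b -> lint_clean]; rule 2 [deploy_stage & compile_b -> deploy_prod]; rule 7 [tag_release -> link_bin]. New: lint_clean, deploy_prod, link_bin.
Round 2: rule 6 [lint_clean -> cache_stale]. New: cache_stale.
Round 3: rule 4 [cache_stale -> compile_a]. New: compile_a.
Closure: {cache_stale, cfg_changed, compile_a, compile_b, deploy_prod, deploy_stage, link_bin, lint_clean, rollback_ready, src_changed, tag_release} — 11 facts.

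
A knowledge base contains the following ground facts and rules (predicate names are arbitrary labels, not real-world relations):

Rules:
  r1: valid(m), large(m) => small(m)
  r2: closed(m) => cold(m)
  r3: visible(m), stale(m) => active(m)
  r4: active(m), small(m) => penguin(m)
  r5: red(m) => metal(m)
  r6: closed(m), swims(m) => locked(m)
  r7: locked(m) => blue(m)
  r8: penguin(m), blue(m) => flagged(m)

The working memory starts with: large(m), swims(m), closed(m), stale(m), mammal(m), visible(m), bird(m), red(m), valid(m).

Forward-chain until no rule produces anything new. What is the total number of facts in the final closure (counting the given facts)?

Round 1 — r1, r2, r3, r5, r6, derive small(m), cold(m), active(m), metal(m), locked(m).
Round 2 — r4, r7, derive penguin(m), blue(m).
Round 3 — r8, derive flagged(m).
Closure: {active(m), bird(m), blue(m), closed(m), cold(m), flagged(m), large(m), locked(m), mammal(m), metal(m), penguin(m), red(m), small(m), stale(m), swims(m), valid(m), visible(m)} — 17 facts.

17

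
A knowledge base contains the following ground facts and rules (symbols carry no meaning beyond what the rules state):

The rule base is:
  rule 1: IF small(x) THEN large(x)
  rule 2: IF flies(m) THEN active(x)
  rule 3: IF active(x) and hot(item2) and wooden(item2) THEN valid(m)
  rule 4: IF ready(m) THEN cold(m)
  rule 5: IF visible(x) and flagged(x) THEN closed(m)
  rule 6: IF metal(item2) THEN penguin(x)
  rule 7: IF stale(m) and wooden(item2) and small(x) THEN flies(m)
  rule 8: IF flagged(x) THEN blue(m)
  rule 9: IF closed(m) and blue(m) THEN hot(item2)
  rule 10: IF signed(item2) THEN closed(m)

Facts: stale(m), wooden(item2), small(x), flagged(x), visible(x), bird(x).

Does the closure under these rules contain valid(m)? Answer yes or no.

Round 1: rule 1 [IF small(x) THEN large(x)]; rule 5 [IF visible(x) and flagged(x) THEN closed(m)]; rule 7 [IF stale(m) and wooden(item2) and small(x) THEN flies(m)]; rule 8 [IF flagged(x) THEN blue(m)]. Adds large(x), closed(m), flies(m), blue(m).
Round 2: rule 2 [IF flies(m) THEN active(x)]; rule 9 [IF closed(m) and blue(m) THEN hot(item2)]. Adds active(x), hot(item2).
Round 3: rule 3 [IF active(x) and hot(item2) and wooden(item2) THEN valid(m)]. Adds valid(m).
valid(m) appears in round 3, so it is derivable.

yes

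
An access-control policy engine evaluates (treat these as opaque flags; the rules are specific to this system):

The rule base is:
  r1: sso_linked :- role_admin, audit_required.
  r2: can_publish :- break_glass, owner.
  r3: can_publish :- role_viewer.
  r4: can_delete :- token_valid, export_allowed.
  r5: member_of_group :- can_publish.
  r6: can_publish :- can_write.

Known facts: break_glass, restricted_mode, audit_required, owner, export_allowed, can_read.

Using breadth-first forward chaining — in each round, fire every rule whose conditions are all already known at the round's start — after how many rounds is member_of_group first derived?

2

Round 1 — r2, derive can_publish.
Round 2 — r5, derive member_of_group.
member_of_group first appears in round 2.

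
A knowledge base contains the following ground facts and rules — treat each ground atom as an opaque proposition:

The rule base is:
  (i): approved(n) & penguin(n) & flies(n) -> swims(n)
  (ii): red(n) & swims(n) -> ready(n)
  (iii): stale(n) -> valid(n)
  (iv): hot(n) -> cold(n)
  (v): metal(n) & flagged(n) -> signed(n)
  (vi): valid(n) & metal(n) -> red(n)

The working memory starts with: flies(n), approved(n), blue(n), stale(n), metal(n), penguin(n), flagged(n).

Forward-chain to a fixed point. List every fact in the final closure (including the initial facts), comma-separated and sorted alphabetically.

[1] (i) [approved(n) & penguin(n) & flies(n) -> swims(n)]; (iii) [stale(n) -> valid(n)]; (v) [metal(n) & flagged(n) -> signed(n)]. ⇒ new: swims(n), valid(n), signed(n).
[2] (vi) [valid(n) & metal(n) -> red(n)]. ⇒ new: red(n).
[3] (ii) [red(n) & swims(n) -> ready(n)]. ⇒ new: ready(n).

approved(n), blue(n), flagged(n), flies(n), metal(n), penguin(n), ready(n), red(n), signed(n), stale(n), swims(n), valid(n)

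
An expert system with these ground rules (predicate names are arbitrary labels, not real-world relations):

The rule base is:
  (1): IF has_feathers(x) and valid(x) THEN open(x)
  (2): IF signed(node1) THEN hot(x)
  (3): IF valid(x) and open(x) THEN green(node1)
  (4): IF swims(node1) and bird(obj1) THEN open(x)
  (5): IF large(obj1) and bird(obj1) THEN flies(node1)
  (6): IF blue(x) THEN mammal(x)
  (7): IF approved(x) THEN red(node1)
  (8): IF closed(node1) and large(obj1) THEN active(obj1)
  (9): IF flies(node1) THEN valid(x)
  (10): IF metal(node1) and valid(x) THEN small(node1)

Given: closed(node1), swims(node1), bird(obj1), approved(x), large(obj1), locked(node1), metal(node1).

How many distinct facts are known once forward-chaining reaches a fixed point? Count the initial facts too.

14

Round 1 fires (4), (5), (7), (8), giving open(x), flies(node1), red(node1), active(obj1).
Round 2 fires (9), giving valid(x).
Round 3 fires (3), (10), giving green(node1), small(node1).
Closure: {active(obj1), approved(x), bird(obj1), closed(node1), flies(node1), green(node1), large(obj1), locked(node1), metal(node1), open(x), red(node1), small(node1), swims(node1), valid(x)} — 14 facts.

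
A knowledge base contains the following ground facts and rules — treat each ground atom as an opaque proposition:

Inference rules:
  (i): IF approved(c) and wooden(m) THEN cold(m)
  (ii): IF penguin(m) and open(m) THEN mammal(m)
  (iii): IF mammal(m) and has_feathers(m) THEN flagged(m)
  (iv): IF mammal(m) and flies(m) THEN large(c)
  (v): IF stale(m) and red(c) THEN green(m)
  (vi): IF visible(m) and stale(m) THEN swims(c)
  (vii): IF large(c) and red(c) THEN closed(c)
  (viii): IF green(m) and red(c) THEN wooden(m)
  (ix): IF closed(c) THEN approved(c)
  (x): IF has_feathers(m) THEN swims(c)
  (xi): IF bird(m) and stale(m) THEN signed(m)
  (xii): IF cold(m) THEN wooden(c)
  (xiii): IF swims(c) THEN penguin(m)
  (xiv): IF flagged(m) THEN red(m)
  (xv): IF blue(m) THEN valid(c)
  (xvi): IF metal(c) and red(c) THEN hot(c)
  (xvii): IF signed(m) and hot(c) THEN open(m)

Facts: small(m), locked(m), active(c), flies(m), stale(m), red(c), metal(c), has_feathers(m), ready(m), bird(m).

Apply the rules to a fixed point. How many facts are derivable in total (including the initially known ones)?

25

Round 1: (v) [IF stale(m) and red(c) THEN green(m)]; (x) [IF has_feathers(m) THEN swims(c)]; (xi) [IF bird(m) and stale(m) THEN signed(m)]; (xvi) [IF metal(c) and red(c) THEN hot(c)]. Adds green(m), swims(c), signed(m), hot(c).
Round 2: (viii) [IF green(m) and red(c) THEN wooden(m)]; (xiii) [IF swims(c) THEN penguin(m)]; (xvii) [IF signed(m) and hot(c) THEN open(m)]. Adds wooden(m), penguin(m), open(m).
Round 3: (ii) [IF penguin(m) and open(m) THEN mammal(m)]. Adds mammal(m).
Round 4: (iii) [IF mammal(m) and has_feathers(m) THEN flagged(m)]; (iv) [IF mammal(m) and flies(m) THEN large(c)]. Adds flagged(m), large(c).
Round 5: (vii) [IF large(c) and red(c) THEN closed(c)]; (xiv) [IF flagged(m) THEN red(m)]. Adds closed(c), red(m).
Round 6: (ix) [IF closed(c) THEN approved(c)]. Adds approved(c).
Round 7: (i) [IF approved(c) and wooden(m) THEN cold(m)]. Adds cold(m).
Round 8: (xii) [IF cold(m) THEN wooden(c)]. Adds wooden(c).
Closure: {active(c), approved(c), bird(m), closed(c), cold(m), flagged(m), flies(m), green(m), has_feathers(m), hot(c), large(c), locked(m), mammal(m), metal(c), open(m), penguin(m), ready(m), red(c), red(m), signed(m), small(m), stale(m), swims(c), wooden(c), wooden(m)} — 25 facts.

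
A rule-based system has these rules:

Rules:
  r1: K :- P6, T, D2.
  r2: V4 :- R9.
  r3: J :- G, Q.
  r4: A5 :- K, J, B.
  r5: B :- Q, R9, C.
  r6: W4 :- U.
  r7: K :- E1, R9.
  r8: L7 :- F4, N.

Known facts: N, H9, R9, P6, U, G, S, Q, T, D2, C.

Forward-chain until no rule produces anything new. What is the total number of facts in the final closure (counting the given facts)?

17

Round 1 — r1, r2, r3, r5, r6, derive K, V4, J, B, W4.
Round 2 — r4, derive A5.
Closure: {A5, B, C, D2, G, H9, J, K, N, P6, Q, R9, S, T, U, V4, W4} — 17 facts.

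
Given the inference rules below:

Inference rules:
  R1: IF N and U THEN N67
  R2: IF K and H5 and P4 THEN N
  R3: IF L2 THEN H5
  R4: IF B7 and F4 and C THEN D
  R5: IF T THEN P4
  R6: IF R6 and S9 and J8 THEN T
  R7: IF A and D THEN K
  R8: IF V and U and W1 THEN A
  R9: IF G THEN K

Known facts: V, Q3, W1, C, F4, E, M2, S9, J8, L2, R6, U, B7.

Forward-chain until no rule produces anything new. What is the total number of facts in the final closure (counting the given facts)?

Round 1: R3 [IF L2 THEN H5]; R4 [IF B7 and F4 and C THEN D]; R6 [IF R6 and S9 and J8 THEN T]; R8 [IF V and U and W1 THEN A]. New: H5, D, T, A.
Round 2: R5 [IF T THEN P4]; R7 [IF A and D THEN K]. New: P4, K.
Round 3: R2 [IF K and H5 and P4 THEN N]. New: N.
Round 4: R1 [IF N and U THEN N67]. New: N67.
Closure: {A, B7, C, D, E, F4, H5, J8, K, L2, M2, N, N67, P4, Q3, R6, S9, T, U, V, W1} — 21 facts.

21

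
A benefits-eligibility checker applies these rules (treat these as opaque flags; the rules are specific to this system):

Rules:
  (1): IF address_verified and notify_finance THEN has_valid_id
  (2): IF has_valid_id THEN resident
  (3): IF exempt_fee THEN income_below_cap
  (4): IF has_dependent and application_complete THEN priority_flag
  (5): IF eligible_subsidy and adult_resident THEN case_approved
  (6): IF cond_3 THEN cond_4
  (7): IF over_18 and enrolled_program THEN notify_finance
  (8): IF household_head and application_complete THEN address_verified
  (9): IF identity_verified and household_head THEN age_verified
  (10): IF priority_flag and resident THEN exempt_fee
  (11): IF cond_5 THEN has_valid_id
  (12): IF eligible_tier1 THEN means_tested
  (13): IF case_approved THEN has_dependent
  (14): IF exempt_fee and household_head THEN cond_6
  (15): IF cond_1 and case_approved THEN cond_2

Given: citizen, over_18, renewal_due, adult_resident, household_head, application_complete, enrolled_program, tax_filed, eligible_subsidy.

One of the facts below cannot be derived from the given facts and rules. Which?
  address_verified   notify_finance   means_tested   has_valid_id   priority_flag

means_tested

Round 1 fires (5), (7), (8), giving case_approved, notify_finance, address_verified.
Round 2 fires (1), (13), giving has_valid_id, has_dependent.
Round 3 fires (2), (4), giving resident, priority_flag.
Round 4 fires (10), giving exempt_fee.
Round 5 fires (3), (14), giving income_below_cap, cond_6.
Derived: notify_finance (round 1), address_verified (round 1), has_valid_id (round 2), priority_flag (round 3). means_tested never appears in any round.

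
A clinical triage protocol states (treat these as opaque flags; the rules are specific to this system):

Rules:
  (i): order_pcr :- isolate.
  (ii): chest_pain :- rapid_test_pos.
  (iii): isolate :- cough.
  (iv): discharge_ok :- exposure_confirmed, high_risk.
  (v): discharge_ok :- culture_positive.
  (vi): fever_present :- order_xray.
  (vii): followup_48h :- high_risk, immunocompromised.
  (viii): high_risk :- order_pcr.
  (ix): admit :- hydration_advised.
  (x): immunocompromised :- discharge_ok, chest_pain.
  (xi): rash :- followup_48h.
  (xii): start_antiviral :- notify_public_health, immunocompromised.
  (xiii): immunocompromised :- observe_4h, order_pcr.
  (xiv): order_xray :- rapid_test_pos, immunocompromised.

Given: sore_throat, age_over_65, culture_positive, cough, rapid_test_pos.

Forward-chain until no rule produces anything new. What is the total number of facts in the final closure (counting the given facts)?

15

[1] (ii) [chest_pain :- rapid_test_pos.]; (iii) [isolate :- cough.]; (v) [discharge_ok :- culture_positive.]. ⇒ new: chest_pain, isolate, discharge_ok.
[2] (i) [order_pcr :- isolate.]; (x) [immunocompromised :- discharge_ok, chest_pain.]. ⇒ new: order_pcr, immunocompromised.
[3] (viii) [high_risk :- order_pcr.]; (xiv) [order_xray :- rapid_test_pos, immunocompromised.]. ⇒ new: high_risk, order_xray.
[4] (vi) [fever_present :- order_xray.]; (vii) [followup_48h :- high_risk, immunocompromised.]. ⇒ new: fever_present, followup_48h.
[5] (xi) [rash :- followup_48h.]. ⇒ new: rash.
Closure: {age_over_65, chest_pain, cough, culture_positive, discharge_ok, fever_present, followup_48h, high_risk, immunocompromised, isolate, order_pcr, order_xray, rapid_test_pos, rash, sore_throat} — 15 facts.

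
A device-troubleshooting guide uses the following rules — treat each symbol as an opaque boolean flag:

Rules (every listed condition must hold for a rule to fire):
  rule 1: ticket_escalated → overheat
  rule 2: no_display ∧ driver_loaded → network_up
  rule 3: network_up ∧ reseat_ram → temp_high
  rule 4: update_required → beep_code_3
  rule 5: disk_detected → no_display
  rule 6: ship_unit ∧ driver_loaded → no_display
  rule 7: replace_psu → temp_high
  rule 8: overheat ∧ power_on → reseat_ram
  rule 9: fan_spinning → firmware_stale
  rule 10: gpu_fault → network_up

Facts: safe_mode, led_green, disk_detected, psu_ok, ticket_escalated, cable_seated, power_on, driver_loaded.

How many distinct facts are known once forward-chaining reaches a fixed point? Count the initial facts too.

13

Round 1: rule 1 [ticket_escalated → overheat]; rule 5 [disk_detected → no_display]. Adds overheat, no_display.
Round 2: rule 2 [no_display ∧ driver_loaded → network_up]; rule 8 [overheat ∧ power_on → reseat_ram]. Adds network_up, reseat_ram.
Round 3: rule 3 [network_up ∧ reseat_ram → temp_high]. Adds temp_high.
Closure: {cable_seated, disk_detected, driver_loaded, led_green, network_up, no_display, overheat, power_on, psu_ok, reseat_ram, safe_mode, temp_high, ticket_escalated} — 13 facts.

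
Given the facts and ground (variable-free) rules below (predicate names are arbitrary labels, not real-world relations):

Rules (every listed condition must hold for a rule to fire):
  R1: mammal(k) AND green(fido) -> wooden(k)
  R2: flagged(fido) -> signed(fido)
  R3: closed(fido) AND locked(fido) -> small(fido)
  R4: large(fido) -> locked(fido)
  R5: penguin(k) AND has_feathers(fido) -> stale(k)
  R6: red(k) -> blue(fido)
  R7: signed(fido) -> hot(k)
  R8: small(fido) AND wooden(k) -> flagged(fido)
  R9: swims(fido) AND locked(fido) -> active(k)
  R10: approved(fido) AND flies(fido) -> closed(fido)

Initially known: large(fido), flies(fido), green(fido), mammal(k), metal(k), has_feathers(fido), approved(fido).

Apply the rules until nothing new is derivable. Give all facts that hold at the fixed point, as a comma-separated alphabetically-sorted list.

approved(fido), closed(fido), flagged(fido), flies(fido), green(fido), has_feathers(fido), hot(k), large(fido), locked(fido), mammal(k), metal(k), signed(fido), small(fido), wooden(k)

Round 1: R1 [mammal(k) AND green(fido) -> wooden(k)]; R4 [large(fido) -> locked(fido)]; R10 [approved(fido) AND flies(fido) -> closed(fido)]. New: wooden(k), locked(fido), closed(fido).
Round 2: R3 [closed(fido) AND locked(fido) -> small(fido)]. New: small(fido).
Round 3: R8 [small(fido) AND wooden(k) -> flagged(fido)]. New: flagged(fido).
Round 4: R2 [flagged(fido) -> signed(fido)]. New: signed(fido).
Round 5: R7 [signed(fido) -> hot(k)]. New: hot(k).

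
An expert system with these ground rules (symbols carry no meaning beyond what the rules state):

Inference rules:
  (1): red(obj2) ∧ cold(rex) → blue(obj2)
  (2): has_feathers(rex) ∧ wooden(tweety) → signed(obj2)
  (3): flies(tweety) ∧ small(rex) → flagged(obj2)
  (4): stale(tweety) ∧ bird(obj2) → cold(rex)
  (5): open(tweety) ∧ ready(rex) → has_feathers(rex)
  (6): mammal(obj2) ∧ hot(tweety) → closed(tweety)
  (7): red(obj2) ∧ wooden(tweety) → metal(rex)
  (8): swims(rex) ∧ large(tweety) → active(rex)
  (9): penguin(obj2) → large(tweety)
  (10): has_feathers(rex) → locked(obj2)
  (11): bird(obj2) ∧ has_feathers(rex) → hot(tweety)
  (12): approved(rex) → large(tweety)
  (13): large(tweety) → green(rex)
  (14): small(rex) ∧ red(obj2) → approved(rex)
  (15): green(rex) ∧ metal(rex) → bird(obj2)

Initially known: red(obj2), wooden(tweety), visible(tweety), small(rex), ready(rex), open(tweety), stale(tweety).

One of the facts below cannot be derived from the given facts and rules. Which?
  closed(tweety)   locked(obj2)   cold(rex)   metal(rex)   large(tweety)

Round 1: (5) [open(tweety) ∧ ready(rex) → has_feathers(rex)]; (7) [red(obj2) ∧ wooden(tweety) → metal(rex)]; (14) [small(rex) ∧ red(obj2) → approved(rex)]. New: has_feathers(rex), metal(rex), approved(rex).
Round 2: (2) [has_feathers(rex) ∧ wooden(tweety) → signed(obj2)]; (10) [has_feathers(rex) → locked(obj2)]; (12) [approved(rex) → large(tweety)]. New: signed(obj2), locked(obj2), large(tweety).
Round 3: (13) [large(tweety) → green(rex)]. New: green(rex).
Round 4: (15) [green(rex) ∧ metal(rex) → bird(obj2)]. New: bird(obj2).
Round 5: (4) [stale(tweety) ∧ bird(obj2) → cold(rex)]; (11) [bird(obj2) ∧ has_feathers(rex) → hot(tweety)]. New: cold(rex), hot(tweety).
Round 6: (1) [red(obj2) ∧ cold(rex) → blue(obj2)]. New: blue(obj2).
Derived: large(tweety) (round 2), cold(rex) (round 5), metal(rex) (round 1), locked(obj2) (round 2). closed(tweety) never appears in any round.

closed(tweety)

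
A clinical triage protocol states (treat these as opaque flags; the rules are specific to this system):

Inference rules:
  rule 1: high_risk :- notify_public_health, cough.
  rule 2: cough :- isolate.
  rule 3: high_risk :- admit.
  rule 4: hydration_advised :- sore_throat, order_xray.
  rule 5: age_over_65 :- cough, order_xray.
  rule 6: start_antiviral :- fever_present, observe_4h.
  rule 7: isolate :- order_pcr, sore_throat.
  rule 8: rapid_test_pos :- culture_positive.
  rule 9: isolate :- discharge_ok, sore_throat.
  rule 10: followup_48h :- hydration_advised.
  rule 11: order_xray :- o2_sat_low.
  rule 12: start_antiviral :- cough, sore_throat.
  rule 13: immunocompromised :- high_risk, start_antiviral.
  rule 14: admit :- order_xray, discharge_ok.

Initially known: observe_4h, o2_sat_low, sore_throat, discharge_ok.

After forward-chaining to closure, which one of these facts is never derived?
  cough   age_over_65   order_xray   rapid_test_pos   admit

Round 1 — rule 9, rule 11, derive isolate, order_xray.
Round 2 — rule 2, rule 4, rule 14, derive cough, hydration_advised, admit.
Round 3 — rule 3, rule 5, rule 10, rule 12, derive high_risk, age_over_65, followup_48h, start_antiviral.
Round 4 — rule 13, derive immunocompromised.
Derived: order_xray (round 1), admit (round 2), age_over_65 (round 3), cough (round 2). rapid_test_pos never appears in any round.

rapid_test_pos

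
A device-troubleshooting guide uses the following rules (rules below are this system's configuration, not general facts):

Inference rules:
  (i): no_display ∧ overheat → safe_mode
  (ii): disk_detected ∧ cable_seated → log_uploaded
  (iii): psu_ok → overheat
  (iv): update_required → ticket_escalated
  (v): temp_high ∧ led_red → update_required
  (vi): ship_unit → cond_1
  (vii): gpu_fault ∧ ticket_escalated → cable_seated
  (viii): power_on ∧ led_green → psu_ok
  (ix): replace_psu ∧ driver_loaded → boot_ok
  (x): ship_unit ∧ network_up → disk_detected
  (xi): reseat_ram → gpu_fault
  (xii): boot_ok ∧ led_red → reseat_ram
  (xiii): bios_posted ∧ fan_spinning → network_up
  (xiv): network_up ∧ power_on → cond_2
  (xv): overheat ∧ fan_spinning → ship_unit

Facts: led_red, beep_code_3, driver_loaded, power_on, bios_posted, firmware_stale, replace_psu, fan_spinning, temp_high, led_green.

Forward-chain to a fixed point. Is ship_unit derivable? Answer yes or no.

Round 1: (v) [temp_high ∧ led_red → update_required]; (viii) [power_on ∧ led_green → psu_ok]; (ix) [replace_psu ∧ driver_loaded → boot_ok]; (xiii) [bios_posted ∧ fan_spinning → network_up]. Adds update_required, psu_ok, boot_ok, network_up.
Round 2: (iii) [psu_ok → overheat]; (iv) [update_required → ticket_escalated]; (xii) [boot_ok ∧ led_red → reseat_ram]; (xiv) [network_up ∧ power_on → cond_2]. Adds overheat, ticket_escalated, reseat_ram, cond_2.
Round 3: (xi) [reseat_ram → gpu_fault]; (xv) [overheat ∧ fan_spinning → ship_unit]. Adds gpu_fault, ship_unit.
Round 4: (vi) [ship_unit → cond_1]; (vii) [gpu_fault ∧ ticket_escalated → cable_seated]; (x) [ship_unit ∧ network_up → disk_detected]. Adds cond_1, cable_seated, disk_detected.
Round 5: (ii) [disk_detected ∧ cable_seated → log_uploaded]. Adds log_uploaded.
ship_unit appears in round 3, so it is derivable.

yes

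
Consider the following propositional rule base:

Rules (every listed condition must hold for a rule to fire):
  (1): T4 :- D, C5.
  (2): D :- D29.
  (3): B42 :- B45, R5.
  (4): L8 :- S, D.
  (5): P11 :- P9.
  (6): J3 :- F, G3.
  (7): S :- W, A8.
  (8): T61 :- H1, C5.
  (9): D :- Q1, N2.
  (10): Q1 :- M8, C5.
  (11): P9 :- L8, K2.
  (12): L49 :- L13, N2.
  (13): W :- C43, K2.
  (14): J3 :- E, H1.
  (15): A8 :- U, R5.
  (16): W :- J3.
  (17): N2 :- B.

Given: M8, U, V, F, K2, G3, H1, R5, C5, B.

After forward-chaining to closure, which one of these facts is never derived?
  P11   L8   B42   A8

B42

Round 1 — (6), (8), (10), (15), (17), derive J3, T61, Q1, A8, N2.
Round 2 — (9), (16), derive D, W.
Round 3 — (1), (7), derive T4, S.
Round 4 — (4), derive L8.
Round 5 — (11), derive P9.
Round 6 — (5), derive P11.
Derived: A8 (round 1), P11 (round 6), L8 (round 4). B42 never appears in any round.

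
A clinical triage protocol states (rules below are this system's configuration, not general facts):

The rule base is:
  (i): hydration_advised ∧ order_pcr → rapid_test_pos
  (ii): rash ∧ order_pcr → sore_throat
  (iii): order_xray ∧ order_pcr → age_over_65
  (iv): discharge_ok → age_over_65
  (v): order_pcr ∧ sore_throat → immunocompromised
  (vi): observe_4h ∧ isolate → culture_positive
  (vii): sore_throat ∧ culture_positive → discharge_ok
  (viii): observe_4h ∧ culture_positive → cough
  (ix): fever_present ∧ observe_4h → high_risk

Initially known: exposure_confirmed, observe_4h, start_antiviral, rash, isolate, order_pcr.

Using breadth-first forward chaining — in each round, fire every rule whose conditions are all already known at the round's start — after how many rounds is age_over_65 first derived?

3

Round 1 fires (ii), (vi), giving sore_throat, culture_positive.
Round 2 fires (v), (vii), (viii), giving immunocompromised, discharge_ok, cough.
Round 3 fires (iv), giving age_over_65.
age_over_65 first appears in round 3.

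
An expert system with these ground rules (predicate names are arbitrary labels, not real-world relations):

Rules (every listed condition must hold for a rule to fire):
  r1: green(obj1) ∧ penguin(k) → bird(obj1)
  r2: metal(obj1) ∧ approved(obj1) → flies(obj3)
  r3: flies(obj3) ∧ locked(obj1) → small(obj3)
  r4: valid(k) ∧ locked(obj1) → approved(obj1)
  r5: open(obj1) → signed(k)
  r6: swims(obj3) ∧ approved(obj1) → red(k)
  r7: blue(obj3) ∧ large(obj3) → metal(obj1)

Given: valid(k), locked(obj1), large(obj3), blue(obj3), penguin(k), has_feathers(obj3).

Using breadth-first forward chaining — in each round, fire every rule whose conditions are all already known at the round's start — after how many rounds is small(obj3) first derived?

3

[1] r4 [valid(k) ∧ locked(obj1) → approved(obj1)]; r7 [blue(obj3) ∧ large(obj3) → metal(obj1)]. ⇒ new: approved(obj1), metal(obj1).
[2] r2 [metal(obj1) ∧ approved(obj1) → flies(obj3)]. ⇒ new: flies(obj3).
[3] r3 [flies(obj3) ∧ locked(obj1) → small(obj3)]. ⇒ new: small(obj3).
small(obj3) first appears in round 3.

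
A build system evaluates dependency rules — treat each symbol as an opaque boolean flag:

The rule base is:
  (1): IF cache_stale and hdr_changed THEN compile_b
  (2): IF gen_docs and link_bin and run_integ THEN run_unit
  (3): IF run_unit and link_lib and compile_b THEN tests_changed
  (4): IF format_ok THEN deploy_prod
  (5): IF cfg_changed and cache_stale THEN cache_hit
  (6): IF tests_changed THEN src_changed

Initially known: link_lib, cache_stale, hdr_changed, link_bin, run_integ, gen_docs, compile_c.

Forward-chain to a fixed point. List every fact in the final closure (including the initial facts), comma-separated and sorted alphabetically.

cache_stale, compile_b, compile_c, gen_docs, hdr_changed, link_bin, link_lib, run_integ, run_unit, src_changed, tests_changed

Round 1 — (1), (2), derive compile_b, run_unit.
Round 2 — (3), derive tests_changed.
Round 3 — (6), derive src_changed.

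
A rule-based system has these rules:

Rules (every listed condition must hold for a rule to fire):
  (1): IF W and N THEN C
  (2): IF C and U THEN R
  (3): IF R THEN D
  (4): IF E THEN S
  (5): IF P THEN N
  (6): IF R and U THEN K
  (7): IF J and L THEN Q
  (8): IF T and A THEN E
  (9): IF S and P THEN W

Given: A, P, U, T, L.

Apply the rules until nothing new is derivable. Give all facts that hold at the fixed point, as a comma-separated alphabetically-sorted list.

Round 1: (5) [IF P THEN N]; (8) [IF T and A THEN E]. New: N, E.
Round 2: (4) [IF E THEN S]. New: S.
Round 3: (9) [IF S and P THEN W]. New: W.
Round 4: (1) [IF W and N THEN C]. New: C.
Round 5: (2) [IF C and U THEN R]. New: R.
Round 6: (3) [IF R THEN D]; (6) [IF R and U THEN K]. New: D, K.

A, C, D, E, K, L, N, P, R, S, T, U, W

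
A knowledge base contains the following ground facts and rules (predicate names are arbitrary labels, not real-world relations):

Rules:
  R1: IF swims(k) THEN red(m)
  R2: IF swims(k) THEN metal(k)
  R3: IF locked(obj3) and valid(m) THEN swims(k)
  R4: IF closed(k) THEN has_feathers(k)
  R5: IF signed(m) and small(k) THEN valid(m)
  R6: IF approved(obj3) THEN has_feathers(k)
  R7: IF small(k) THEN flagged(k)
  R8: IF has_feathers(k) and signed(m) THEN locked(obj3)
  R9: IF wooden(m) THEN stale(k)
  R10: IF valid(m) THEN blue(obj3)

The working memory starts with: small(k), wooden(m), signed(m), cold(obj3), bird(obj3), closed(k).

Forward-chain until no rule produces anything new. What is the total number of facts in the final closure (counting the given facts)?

[1] R4 [IF closed(k) THEN has_feathers(k)]; R5 [IF signed(m) and small(k) THEN valid(m)]; R7 [IF small(k) THEN flagged(k)]; R9 [IF wooden(m) THEN stale(k)]. ⇒ new: has_feathers(k), valid(m), flagged(k), stale(k).
[2] R8 [IF has_feathers(k) and signed(m) THEN locked(obj3)]; R10 [IF valid(m) THEN blue(obj3)]. ⇒ new: locked(obj3), blue(obj3).
[3] R3 [IF locked(obj3) and valid(m) THEN swims(k)]. ⇒ new: swims(k).
[4] R1 [IF swims(k) THEN red(m)]; R2 [IF swims(k) THEN metal(k)]. ⇒ new: red(m), metal(k).
Closure: {bird(obj3), blue(obj3), closed(k), cold(obj3), flagged(k), has_feathers(k), locked(obj3), metal(k), red(m), signed(m), small(k), stale(k), swims(k), valid(m), wooden(m)} — 15 facts.

15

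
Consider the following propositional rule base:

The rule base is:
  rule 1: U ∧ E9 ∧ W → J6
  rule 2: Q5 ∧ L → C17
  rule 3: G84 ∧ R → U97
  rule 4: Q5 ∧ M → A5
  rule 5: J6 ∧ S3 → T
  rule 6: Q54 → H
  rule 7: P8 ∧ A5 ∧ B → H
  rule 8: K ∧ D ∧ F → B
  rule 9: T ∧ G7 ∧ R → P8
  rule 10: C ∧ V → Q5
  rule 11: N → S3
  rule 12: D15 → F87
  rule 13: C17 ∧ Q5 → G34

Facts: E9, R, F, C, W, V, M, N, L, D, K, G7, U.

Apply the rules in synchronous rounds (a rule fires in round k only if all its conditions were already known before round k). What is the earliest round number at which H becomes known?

Round 1 — rule 1, rule 8, rule 10, rule 11, derive J6, B, Q5, S3.
Round 2 — rule 2, rule 4, rule 5, derive C17, A5, T.
Round 3 — rule 9, rule 13, derive P8, G34.
Round 4 — rule 7, derive H.
H first appears in round 4.

4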